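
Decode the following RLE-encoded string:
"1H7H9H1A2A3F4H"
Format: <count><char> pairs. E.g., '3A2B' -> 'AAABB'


Expanding each <count><char> pair:
  1H -> 'H'
  7H -> 'HHHHHHH'
  9H -> 'HHHHHHHHH'
  1A -> 'A'
  2A -> 'AA'
  3F -> 'FFF'
  4H -> 'HHHH'

Decoded = HHHHHHHHHHHHHHHHHAAAFFFHHHH


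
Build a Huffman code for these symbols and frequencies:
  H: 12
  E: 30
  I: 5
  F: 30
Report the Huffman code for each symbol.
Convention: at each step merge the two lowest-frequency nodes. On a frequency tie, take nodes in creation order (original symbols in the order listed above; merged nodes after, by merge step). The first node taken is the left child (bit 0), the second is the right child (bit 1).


Huffman tree construction:
Step 1: Merge I(5) + H(12) = 17
Step 2: Merge (I+H)(17) + E(30) = 47
Step 3: Merge F(30) + ((I+H)+E)(47) = 77
Read each symbol's code off the tree from the root (left child = 0, right child = 1).

Codes:
  H: 101 (length 3)
  E: 11 (length 2)
  I: 100 (length 3)
  F: 0 (length 1)
Average code length: 141/77 = 1.8312 bits/symbol


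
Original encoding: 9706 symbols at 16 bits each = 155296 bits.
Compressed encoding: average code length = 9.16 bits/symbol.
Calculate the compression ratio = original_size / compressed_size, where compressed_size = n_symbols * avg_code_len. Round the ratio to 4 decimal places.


original_size = n_symbols * orig_bits = 9706 * 16 = 155296 bits
compressed_size = n_symbols * avg_code_len = 9706 * 9.16 = 88906.96 bits
ratio = original_size / compressed_size = 155296 / 88906.96 = 1.7467

Compression ratio = 1.7467


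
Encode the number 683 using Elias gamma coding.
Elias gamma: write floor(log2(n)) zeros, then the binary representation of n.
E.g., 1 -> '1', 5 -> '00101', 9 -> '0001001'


num_bits = floor(log2(683)) + 1 = 10
leading_zeros = num_bits - 1 = 9
binary(683) = 1010101011

Elias gamma(683) = '000000000' + '1010101011' = 0000000001010101011 (19 bits)


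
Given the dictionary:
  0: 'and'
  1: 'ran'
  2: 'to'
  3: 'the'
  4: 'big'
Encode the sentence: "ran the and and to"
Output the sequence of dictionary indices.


Look up each word in the dictionary:
  'ran' -> 1
  'the' -> 3
  'and' -> 0
  'and' -> 0
  'to' -> 2

Encoded: [1, 3, 0, 0, 2]


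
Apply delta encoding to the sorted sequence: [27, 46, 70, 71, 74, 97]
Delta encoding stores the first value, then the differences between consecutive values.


First value: 27
Deltas:
  46 - 27 = 19
  70 - 46 = 24
  71 - 70 = 1
  74 - 71 = 3
  97 - 74 = 23


Delta encoded: [27, 19, 24, 1, 3, 23]


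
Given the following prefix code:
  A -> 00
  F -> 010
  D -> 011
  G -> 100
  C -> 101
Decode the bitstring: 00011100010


Decoding step by step:
Bits 00 -> A
Bits 011 -> D
Bits 100 -> G
Bits 010 -> F


Decoded message: ADGF


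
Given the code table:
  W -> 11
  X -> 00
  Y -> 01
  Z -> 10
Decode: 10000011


Decoding:
10 -> Z
00 -> X
00 -> X
11 -> W


Result: ZXXW


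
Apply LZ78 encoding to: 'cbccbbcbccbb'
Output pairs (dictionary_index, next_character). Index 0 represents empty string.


LZ78 encoding steps:
Dictionary: {0: ''}
Step 1: w='' (idx 0), next='c' -> output (0, 'c'), add 'c' as idx 1
Step 2: w='' (idx 0), next='b' -> output (0, 'b'), add 'b' as idx 2
Step 3: w='c' (idx 1), next='c' -> output (1, 'c'), add 'cc' as idx 3
Step 4: w='b' (idx 2), next='b' -> output (2, 'b'), add 'bb' as idx 4
Step 5: w='c' (idx 1), next='b' -> output (1, 'b'), add 'cb' as idx 5
Step 6: w='cc' (idx 3), next='b' -> output (3, 'b'), add 'ccb' as idx 6
Step 7: w='b' (idx 2), end of input -> output (2, '')


Encoded: [(0, 'c'), (0, 'b'), (1, 'c'), (2, 'b'), (1, 'b'), (3, 'b'), (2, '')]


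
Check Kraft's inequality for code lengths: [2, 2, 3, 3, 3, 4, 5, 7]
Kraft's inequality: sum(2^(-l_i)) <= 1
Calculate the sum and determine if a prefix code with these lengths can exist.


Sum = 2^(-2) + 2^(-2) + 2^(-3) + 2^(-3) + 2^(-3) + 2^(-4) + 2^(-5) + 2^(-7)
    = 0.25 + 0.25 + 0.125 + 0.125 + 0.125 + 0.0625 + 0.03125 + 0.0078125
    = 125/128 = 0.9765625
Since 0.9765625 <= 1, Kraft's inequality IS satisfied.
A prefix code with these lengths CAN exist.

Kraft sum = 0.9765625. Satisfied.


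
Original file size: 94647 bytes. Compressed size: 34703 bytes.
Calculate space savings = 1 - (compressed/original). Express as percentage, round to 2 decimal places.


ratio = compressed/original = 34703/94647 = 0.366657
savings = 1 - ratio = 1 - 0.366657 = 0.633343
as a percentage: 0.633343 * 100 = 63.33%

Space savings = 1 - 34703/94647 = 63.33%


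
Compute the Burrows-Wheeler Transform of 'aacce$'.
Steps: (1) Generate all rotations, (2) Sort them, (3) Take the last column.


Rotations (sorted):
  0: $aacce -> last char: e
  1: aacce$ -> last char: $
  2: acce$a -> last char: a
  3: cce$aa -> last char: a
  4: ce$aac -> last char: c
  5: e$aacc -> last char: c


BWT = e$aacc


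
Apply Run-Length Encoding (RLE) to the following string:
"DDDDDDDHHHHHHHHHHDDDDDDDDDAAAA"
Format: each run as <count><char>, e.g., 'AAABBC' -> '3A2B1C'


Scanning runs left to right:
  i=0: run of 'D' x 7 -> '7D'
  i=7: run of 'H' x 10 -> '10H'
  i=17: run of 'D' x 9 -> '9D'
  i=26: run of 'A' x 4 -> '4A'

RLE = 7D10H9D4A


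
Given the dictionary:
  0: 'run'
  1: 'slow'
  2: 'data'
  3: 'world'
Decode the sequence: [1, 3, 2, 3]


Look up each index in the dictionary:
  1 -> 'slow'
  3 -> 'world'
  2 -> 'data'
  3 -> 'world'

Decoded: "slow world data world"


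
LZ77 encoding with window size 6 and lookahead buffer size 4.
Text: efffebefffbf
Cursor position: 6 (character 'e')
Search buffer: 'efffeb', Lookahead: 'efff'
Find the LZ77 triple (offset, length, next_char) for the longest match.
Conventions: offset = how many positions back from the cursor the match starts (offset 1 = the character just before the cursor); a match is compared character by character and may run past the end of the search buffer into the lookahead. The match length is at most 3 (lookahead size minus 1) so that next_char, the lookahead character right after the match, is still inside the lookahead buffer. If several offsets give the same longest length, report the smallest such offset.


Try each offset into the search buffer:
  offset=1 (pos 5, char 'b'): match length 0
  offset=2 (pos 4, char 'e'): match length 1
  offset=3 (pos 3, char 'f'): match length 0
  offset=4 (pos 2, char 'f'): match length 0
  offset=5 (pos 1, char 'f'): match length 0
  offset=6 (pos 0, char 'e'): match length 3
Longest match has length 3 at offset 6.
next_char = character at position 6 + 3 = 9 -> 'f'

Best match: offset=6, length=3 (matching 'eff' starting at position 0)
LZ77 triple: (6, 3, 'f')


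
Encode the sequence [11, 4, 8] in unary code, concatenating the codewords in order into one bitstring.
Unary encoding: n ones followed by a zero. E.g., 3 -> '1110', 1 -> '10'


Encode each number as n ones followed by a terminating 0:
  11 -> 111111111110 (12 bits)
  4 -> 11110 (5 bits)
  8 -> 111111110 (9 bits)
Total length = 12 + 5 + 9 = 26 bits.

Unary([11, 4, 8]) = 11111111111011110111111110 (26 bits)


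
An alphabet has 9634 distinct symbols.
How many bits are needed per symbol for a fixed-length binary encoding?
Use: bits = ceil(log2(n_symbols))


log2(9634) = 13.2339
Bracket: 2^13 = 8192 < 9634 <= 2^14 = 16384
So ceil(log2(9634)) = 14

bits = ceil(log2(9634)) = ceil(13.2339) = 14 bits


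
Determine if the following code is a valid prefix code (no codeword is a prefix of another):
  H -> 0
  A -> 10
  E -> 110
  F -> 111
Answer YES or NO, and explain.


Checking each pair (does one codeword prefix another?):
  H='0' vs A='10': no prefix
  H='0' vs E='110': no prefix
  H='0' vs F='111': no prefix
  A='10' vs H='0': no prefix
  A='10' vs E='110': no prefix
  A='10' vs F='111': no prefix
  E='110' vs H='0': no prefix
  E='110' vs A='10': no prefix
  E='110' vs F='111': no prefix
  F='111' vs H='0': no prefix
  F='111' vs A='10': no prefix
  F='111' vs E='110': no prefix
No violation found over all pairs.

YES -- this is a valid prefix code. No codeword is a prefix of any other codeword.


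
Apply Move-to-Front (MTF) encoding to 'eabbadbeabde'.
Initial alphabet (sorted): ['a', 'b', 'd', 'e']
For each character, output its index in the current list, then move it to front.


MTF encoding:
'e': index 3 in ['a', 'b', 'd', 'e'] -> ['e', 'a', 'b', 'd']
'a': index 1 in ['e', 'a', 'b', 'd'] -> ['a', 'e', 'b', 'd']
'b': index 2 in ['a', 'e', 'b', 'd'] -> ['b', 'a', 'e', 'd']
'b': index 0 in ['b', 'a', 'e', 'd'] -> ['b', 'a', 'e', 'd']
'a': index 1 in ['b', 'a', 'e', 'd'] -> ['a', 'b', 'e', 'd']
'd': index 3 in ['a', 'b', 'e', 'd'] -> ['d', 'a', 'b', 'e']
'b': index 2 in ['d', 'a', 'b', 'e'] -> ['b', 'd', 'a', 'e']
'e': index 3 in ['b', 'd', 'a', 'e'] -> ['e', 'b', 'd', 'a']
'a': index 3 in ['e', 'b', 'd', 'a'] -> ['a', 'e', 'b', 'd']
'b': index 2 in ['a', 'e', 'b', 'd'] -> ['b', 'a', 'e', 'd']
'd': index 3 in ['b', 'a', 'e', 'd'] -> ['d', 'b', 'a', 'e']
'e': index 3 in ['d', 'b', 'a', 'e'] -> ['e', 'd', 'b', 'a']


Output: [3, 1, 2, 0, 1, 3, 2, 3, 3, 2, 3, 3]


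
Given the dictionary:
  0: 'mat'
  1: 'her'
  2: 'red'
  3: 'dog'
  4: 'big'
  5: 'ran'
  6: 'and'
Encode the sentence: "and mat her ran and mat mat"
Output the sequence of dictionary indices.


Look up each word in the dictionary:
  'and' -> 6
  'mat' -> 0
  'her' -> 1
  'ran' -> 5
  'and' -> 6
  'mat' -> 0
  'mat' -> 0

Encoded: [6, 0, 1, 5, 6, 0, 0]


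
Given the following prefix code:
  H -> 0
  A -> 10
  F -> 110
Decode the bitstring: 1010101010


Decoding step by step:
Bits 10 -> A
Bits 10 -> A
Bits 10 -> A
Bits 10 -> A
Bits 10 -> A


Decoded message: AAAAA


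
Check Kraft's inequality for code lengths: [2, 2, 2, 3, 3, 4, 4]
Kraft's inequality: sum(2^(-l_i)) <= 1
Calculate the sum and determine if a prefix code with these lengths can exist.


Sum = 2^(-2) + 2^(-2) + 2^(-2) + 2^(-3) + 2^(-3) + 2^(-4) + 2^(-4)
    = 0.25 + 0.25 + 0.25 + 0.125 + 0.125 + 0.0625 + 0.0625
    = 18/16 = 1.125
Since 1.125 > 1, Kraft's inequality is NOT satisfied.
A prefix code with these lengths CANNOT exist.

Kraft sum = 1.125. Not satisfied.


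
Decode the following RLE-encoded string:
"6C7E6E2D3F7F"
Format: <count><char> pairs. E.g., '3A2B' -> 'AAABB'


Expanding each <count><char> pair:
  6C -> 'CCCCCC'
  7E -> 'EEEEEEE'
  6E -> 'EEEEEE'
  2D -> 'DD'
  3F -> 'FFF'
  7F -> 'FFFFFFF'

Decoded = CCCCCCEEEEEEEEEEEEEDDFFFFFFFFFF


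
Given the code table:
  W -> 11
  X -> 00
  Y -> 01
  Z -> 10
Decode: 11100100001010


Decoding:
11 -> W
10 -> Z
01 -> Y
00 -> X
00 -> X
10 -> Z
10 -> Z


Result: WZYXXZZ


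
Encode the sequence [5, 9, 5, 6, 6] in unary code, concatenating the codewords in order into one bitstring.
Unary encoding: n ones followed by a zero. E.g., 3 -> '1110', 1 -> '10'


Encode each number as n ones followed by a terminating 0:
  5 -> 111110 (6 bits)
  9 -> 1111111110 (10 bits)
  5 -> 111110 (6 bits)
  6 -> 1111110 (7 bits)
  6 -> 1111110 (7 bits)
Total length = 6 + 10 + 6 + 7 + 7 = 36 bits.

Unary([5, 9, 5, 6, 6]) = 111110111111111011111011111101111110 (36 bits)


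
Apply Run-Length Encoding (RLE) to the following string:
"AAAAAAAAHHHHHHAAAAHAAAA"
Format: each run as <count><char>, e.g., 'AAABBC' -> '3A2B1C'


Scanning runs left to right:
  i=0: run of 'A' x 8 -> '8A'
  i=8: run of 'H' x 6 -> '6H'
  i=14: run of 'A' x 4 -> '4A'
  i=18: run of 'H' x 1 -> '1H'
  i=19: run of 'A' x 4 -> '4A'

RLE = 8A6H4A1H4A


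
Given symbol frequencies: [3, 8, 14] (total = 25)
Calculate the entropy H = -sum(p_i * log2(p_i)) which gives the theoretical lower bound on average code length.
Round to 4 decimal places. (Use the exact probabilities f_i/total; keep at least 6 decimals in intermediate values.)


Per-symbol terms -p_i * log2(p_i) with p_i = f_i/25:
  p = 3/25 = 0.120000: log2(p) = -3.058894, -p*log2(p) = 0.367067
  p = 8/25 = 0.320000: log2(p) = -1.643856, -p*log2(p) = 0.526034
  p = 14/25 = 0.560000: log2(p) = -0.836501, -p*log2(p) = 0.468441
H = 0.367067 + 0.526034 + 0.468441 = 1.361542

H = 1.3615 bits/symbol


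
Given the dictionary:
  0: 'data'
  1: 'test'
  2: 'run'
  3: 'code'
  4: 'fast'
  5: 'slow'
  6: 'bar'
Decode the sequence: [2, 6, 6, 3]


Look up each index in the dictionary:
  2 -> 'run'
  6 -> 'bar'
  6 -> 'bar'
  3 -> 'code'

Decoded: "run bar bar code"


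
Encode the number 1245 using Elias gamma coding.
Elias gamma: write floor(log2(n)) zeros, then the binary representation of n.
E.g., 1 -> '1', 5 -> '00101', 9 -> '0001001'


num_bits = floor(log2(1245)) + 1 = 11
leading_zeros = num_bits - 1 = 10
binary(1245) = 10011011101

Elias gamma(1245) = '0000000000' + '10011011101' = 000000000010011011101 (21 bits)


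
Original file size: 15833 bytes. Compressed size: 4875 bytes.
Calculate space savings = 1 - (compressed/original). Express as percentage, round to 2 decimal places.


ratio = compressed/original = 4875/15833 = 0.307901
savings = 1 - ratio = 1 - 0.307901 = 0.692099
as a percentage: 0.692099 * 100 = 69.21%

Space savings = 1 - 4875/15833 = 69.21%


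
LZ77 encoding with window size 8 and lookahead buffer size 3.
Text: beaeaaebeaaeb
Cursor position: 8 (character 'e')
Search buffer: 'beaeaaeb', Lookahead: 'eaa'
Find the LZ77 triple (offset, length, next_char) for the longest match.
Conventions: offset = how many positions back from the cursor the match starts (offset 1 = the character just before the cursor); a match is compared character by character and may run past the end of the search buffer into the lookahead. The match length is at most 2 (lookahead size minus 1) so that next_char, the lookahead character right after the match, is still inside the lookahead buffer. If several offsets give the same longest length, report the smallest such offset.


Try each offset into the search buffer:
  offset=1 (pos 7, char 'b'): match length 0
  offset=2 (pos 6, char 'e'): match length 1
  offset=3 (pos 5, char 'a'): match length 0
  offset=4 (pos 4, char 'a'): match length 0
  offset=5 (pos 3, char 'e'): match length 2
  offset=6 (pos 2, char 'a'): match length 0
  offset=7 (pos 1, char 'e'): match length 2
  offset=8 (pos 0, char 'b'): match length 0
Longest match has length 2, found at offsets 5, 7; take the smallest, offset 5.
next_char = character at position 8 + 2 = 10 -> 'a'

Best match: offset=5, length=2 (matching 'ea' starting at position 3)
LZ77 triple: (5, 2, 'a')


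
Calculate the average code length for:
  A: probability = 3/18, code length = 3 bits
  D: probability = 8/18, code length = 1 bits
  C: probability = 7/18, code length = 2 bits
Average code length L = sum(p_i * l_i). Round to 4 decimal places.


Weighted contributions p_i * l_i:
  A: (3/18) * 3 = 9/18
  D: (8/18) * 1 = 8/18
  C: (7/18) * 2 = 14/18
Sum = (9 + 8 + 14)/18 = 31/18

L = 31/18 = 1.7222 bits/symbol


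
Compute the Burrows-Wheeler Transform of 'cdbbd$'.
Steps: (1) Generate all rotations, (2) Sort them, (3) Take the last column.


Rotations (sorted):
  0: $cdbbd -> last char: d
  1: bbd$cd -> last char: d
  2: bd$cdb -> last char: b
  3: cdbbd$ -> last char: $
  4: d$cdbb -> last char: b
  5: dbbd$c -> last char: c


BWT = ddb$bc


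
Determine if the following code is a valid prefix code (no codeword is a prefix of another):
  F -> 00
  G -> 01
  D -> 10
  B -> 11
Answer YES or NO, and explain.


Checking each pair (does one codeword prefix another?):
  F='00' vs G='01': no prefix
  F='00' vs D='10': no prefix
  F='00' vs B='11': no prefix
  G='01' vs F='00': no prefix
  G='01' vs D='10': no prefix
  G='01' vs B='11': no prefix
  D='10' vs F='00': no prefix
  D='10' vs G='01': no prefix
  D='10' vs B='11': no prefix
  B='11' vs F='00': no prefix
  B='11' vs G='01': no prefix
  B='11' vs D='10': no prefix
No violation found over all pairs.

YES -- this is a valid prefix code. No codeword is a prefix of any other codeword.


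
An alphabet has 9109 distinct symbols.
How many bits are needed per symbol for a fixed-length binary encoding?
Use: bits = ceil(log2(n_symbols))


log2(9109) = 13.1531
Bracket: 2^13 = 8192 < 9109 <= 2^14 = 16384
So ceil(log2(9109)) = 14

bits = ceil(log2(9109)) = ceil(13.1531) = 14 bits


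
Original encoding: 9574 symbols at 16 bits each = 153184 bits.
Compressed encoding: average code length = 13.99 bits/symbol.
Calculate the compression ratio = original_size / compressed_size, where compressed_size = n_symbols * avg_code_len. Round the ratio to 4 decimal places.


original_size = n_symbols * orig_bits = 9574 * 16 = 153184 bits
compressed_size = n_symbols * avg_code_len = 9574 * 13.99 = 133940.26 bits
ratio = original_size / compressed_size = 153184 / 133940.26 = 1.1437

Compression ratio = 1.1437


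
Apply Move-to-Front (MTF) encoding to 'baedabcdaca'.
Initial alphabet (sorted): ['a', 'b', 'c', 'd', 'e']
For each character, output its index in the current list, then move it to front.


MTF encoding:
'b': index 1 in ['a', 'b', 'c', 'd', 'e'] -> ['b', 'a', 'c', 'd', 'e']
'a': index 1 in ['b', 'a', 'c', 'd', 'e'] -> ['a', 'b', 'c', 'd', 'e']
'e': index 4 in ['a', 'b', 'c', 'd', 'e'] -> ['e', 'a', 'b', 'c', 'd']
'd': index 4 in ['e', 'a', 'b', 'c', 'd'] -> ['d', 'e', 'a', 'b', 'c']
'a': index 2 in ['d', 'e', 'a', 'b', 'c'] -> ['a', 'd', 'e', 'b', 'c']
'b': index 3 in ['a', 'd', 'e', 'b', 'c'] -> ['b', 'a', 'd', 'e', 'c']
'c': index 4 in ['b', 'a', 'd', 'e', 'c'] -> ['c', 'b', 'a', 'd', 'e']
'd': index 3 in ['c', 'b', 'a', 'd', 'e'] -> ['d', 'c', 'b', 'a', 'e']
'a': index 3 in ['d', 'c', 'b', 'a', 'e'] -> ['a', 'd', 'c', 'b', 'e']
'c': index 2 in ['a', 'd', 'c', 'b', 'e'] -> ['c', 'a', 'd', 'b', 'e']
'a': index 1 in ['c', 'a', 'd', 'b', 'e'] -> ['a', 'c', 'd', 'b', 'e']


Output: [1, 1, 4, 4, 2, 3, 4, 3, 3, 2, 1]


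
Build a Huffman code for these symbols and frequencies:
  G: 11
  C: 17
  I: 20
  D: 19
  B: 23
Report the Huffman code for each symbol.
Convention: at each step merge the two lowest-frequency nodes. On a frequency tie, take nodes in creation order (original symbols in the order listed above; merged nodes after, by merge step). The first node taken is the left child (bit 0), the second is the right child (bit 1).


Huffman tree construction:
Step 1: Merge G(11) + C(17) = 28
Step 2: Merge D(19) + I(20) = 39
Step 3: Merge B(23) + (G+C)(28) = 51
Step 4: Merge (D+I)(39) + (B+(G+C))(51) = 90
Read each symbol's code off the tree from the root (left child = 0, right child = 1).

Codes:
  G: 110 (length 3)
  C: 111 (length 3)
  I: 01 (length 2)
  D: 00 (length 2)
  B: 10 (length 2)
Average code length: 208/90 = 2.3111 bits/symbol


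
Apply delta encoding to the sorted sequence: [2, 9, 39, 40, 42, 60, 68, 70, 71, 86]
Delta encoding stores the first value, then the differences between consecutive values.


First value: 2
Deltas:
  9 - 2 = 7
  39 - 9 = 30
  40 - 39 = 1
  42 - 40 = 2
  60 - 42 = 18
  68 - 60 = 8
  70 - 68 = 2
  71 - 70 = 1
  86 - 71 = 15


Delta encoded: [2, 7, 30, 1, 2, 18, 8, 2, 1, 15]


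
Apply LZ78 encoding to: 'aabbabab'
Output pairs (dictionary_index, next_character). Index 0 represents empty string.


LZ78 encoding steps:
Dictionary: {0: ''}
Step 1: w='' (idx 0), next='a' -> output (0, 'a'), add 'a' as idx 1
Step 2: w='a' (idx 1), next='b' -> output (1, 'b'), add 'ab' as idx 2
Step 3: w='' (idx 0), next='b' -> output (0, 'b'), add 'b' as idx 3
Step 4: w='ab' (idx 2), next='a' -> output (2, 'a'), add 'aba' as idx 4
Step 5: w='b' (idx 3), end of input -> output (3, '')


Encoded: [(0, 'a'), (1, 'b'), (0, 'b'), (2, 'a'), (3, '')]


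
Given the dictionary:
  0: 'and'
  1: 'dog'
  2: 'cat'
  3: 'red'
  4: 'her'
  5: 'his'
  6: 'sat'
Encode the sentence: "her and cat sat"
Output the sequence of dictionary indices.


Look up each word in the dictionary:
  'her' -> 4
  'and' -> 0
  'cat' -> 2
  'sat' -> 6

Encoded: [4, 0, 2, 6]


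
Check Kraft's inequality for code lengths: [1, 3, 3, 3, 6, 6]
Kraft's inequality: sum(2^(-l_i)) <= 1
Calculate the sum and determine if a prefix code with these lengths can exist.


Sum = 2^(-1) + 2^(-3) + 2^(-3) + 2^(-3) + 2^(-6) + 2^(-6)
    = 0.5 + 0.125 + 0.125 + 0.125 + 0.015625 + 0.015625
    = 58/64 = 0.90625
Since 0.90625 <= 1, Kraft's inequality IS satisfied.
A prefix code with these lengths CAN exist.

Kraft sum = 0.90625. Satisfied.


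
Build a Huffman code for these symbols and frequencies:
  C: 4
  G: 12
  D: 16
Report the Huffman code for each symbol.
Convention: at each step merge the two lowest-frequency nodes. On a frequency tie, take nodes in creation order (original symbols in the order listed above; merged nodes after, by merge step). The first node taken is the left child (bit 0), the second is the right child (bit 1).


Huffman tree construction:
Step 1: Merge C(4) + G(12) = 16
Step 2: Merge D(16) + (C+G)(16) = 32
Read each symbol's code off the tree from the root (left child = 0, right child = 1).

Codes:
  C: 10 (length 2)
  G: 11 (length 2)
  D: 0 (length 1)
Average code length: 48/32 = 1.5000 bits/symbol


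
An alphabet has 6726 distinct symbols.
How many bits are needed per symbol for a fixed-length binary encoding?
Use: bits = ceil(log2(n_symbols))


log2(6726) = 12.7155
Bracket: 2^12 = 4096 < 6726 <= 2^13 = 8192
So ceil(log2(6726)) = 13

bits = ceil(log2(6726)) = ceil(12.7155) = 13 bits


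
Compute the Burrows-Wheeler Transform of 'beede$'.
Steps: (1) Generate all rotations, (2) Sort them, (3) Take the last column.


Rotations (sorted):
  0: $beede -> last char: e
  1: beede$ -> last char: $
  2: de$bee -> last char: e
  3: e$beed -> last char: d
  4: ede$be -> last char: e
  5: eede$b -> last char: b


BWT = e$edeb


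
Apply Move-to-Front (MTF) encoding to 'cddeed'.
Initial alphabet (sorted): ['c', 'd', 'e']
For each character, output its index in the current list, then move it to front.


MTF encoding:
'c': index 0 in ['c', 'd', 'e'] -> ['c', 'd', 'e']
'd': index 1 in ['c', 'd', 'e'] -> ['d', 'c', 'e']
'd': index 0 in ['d', 'c', 'e'] -> ['d', 'c', 'e']
'e': index 2 in ['d', 'c', 'e'] -> ['e', 'd', 'c']
'e': index 0 in ['e', 'd', 'c'] -> ['e', 'd', 'c']
'd': index 1 in ['e', 'd', 'c'] -> ['d', 'e', 'c']


Output: [0, 1, 0, 2, 0, 1]


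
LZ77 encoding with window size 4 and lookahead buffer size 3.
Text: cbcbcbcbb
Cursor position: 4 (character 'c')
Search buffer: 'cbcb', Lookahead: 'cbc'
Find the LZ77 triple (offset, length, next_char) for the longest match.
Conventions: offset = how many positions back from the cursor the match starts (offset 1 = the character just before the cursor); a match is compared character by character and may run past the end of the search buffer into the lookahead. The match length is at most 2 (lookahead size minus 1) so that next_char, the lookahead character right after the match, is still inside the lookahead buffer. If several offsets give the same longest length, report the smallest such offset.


Try each offset into the search buffer:
  offset=1 (pos 3, char 'b'): match length 0
  offset=2 (pos 2, char 'c'): match length 2
  offset=3 (pos 1, char 'b'): match length 0
  offset=4 (pos 0, char 'c'): match length 2
Longest match has length 2, found at offsets 2, 4; take the smallest, offset 2.
next_char = character at position 4 + 2 = 6 -> 'c'

Best match: offset=2, length=2 (matching 'cb' starting at position 2)
LZ77 triple: (2, 2, 'c')


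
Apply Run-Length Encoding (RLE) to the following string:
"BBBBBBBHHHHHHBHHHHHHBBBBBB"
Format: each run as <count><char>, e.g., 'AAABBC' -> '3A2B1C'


Scanning runs left to right:
  i=0: run of 'B' x 7 -> '7B'
  i=7: run of 'H' x 6 -> '6H'
  i=13: run of 'B' x 1 -> '1B'
  i=14: run of 'H' x 6 -> '6H'
  i=20: run of 'B' x 6 -> '6B'

RLE = 7B6H1B6H6B


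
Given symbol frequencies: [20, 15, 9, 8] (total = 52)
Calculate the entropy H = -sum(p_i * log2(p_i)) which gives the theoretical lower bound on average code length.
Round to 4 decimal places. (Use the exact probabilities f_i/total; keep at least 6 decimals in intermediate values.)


Per-symbol terms -p_i * log2(p_i) with p_i = f_i/52:
  p = 20/52 = 0.384615: log2(p) = -1.378512, -p*log2(p) = 0.530197
  p = 15/52 = 0.288462: log2(p) = -1.793549, -p*log2(p) = 0.517370
  p = 9/52 = 0.173077: log2(p) = -2.530515, -p*log2(p) = 0.437974
  p = 8/52 = 0.153846: log2(p) = -2.700440, -p*log2(p) = 0.415452
H = 0.530197 + 0.517370 + 0.437974 + 0.415452 = 1.900993

H = 1.901 bits/symbol


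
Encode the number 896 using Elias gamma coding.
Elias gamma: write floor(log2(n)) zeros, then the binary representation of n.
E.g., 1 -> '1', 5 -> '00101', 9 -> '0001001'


num_bits = floor(log2(896)) + 1 = 10
leading_zeros = num_bits - 1 = 9
binary(896) = 1110000000

Elias gamma(896) = '000000000' + '1110000000' = 0000000001110000000 (19 bits)


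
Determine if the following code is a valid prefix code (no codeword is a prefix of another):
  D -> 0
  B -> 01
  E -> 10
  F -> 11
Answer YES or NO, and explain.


Checking each pair (does one codeword prefix another?):
  D='0' vs B='01': prefix -- VIOLATION

NO -- this is NOT a valid prefix code. D (0) is a prefix of B (01).


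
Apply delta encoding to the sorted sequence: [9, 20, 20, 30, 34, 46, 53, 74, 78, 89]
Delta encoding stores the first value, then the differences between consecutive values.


First value: 9
Deltas:
  20 - 9 = 11
  20 - 20 = 0
  30 - 20 = 10
  34 - 30 = 4
  46 - 34 = 12
  53 - 46 = 7
  74 - 53 = 21
  78 - 74 = 4
  89 - 78 = 11


Delta encoded: [9, 11, 0, 10, 4, 12, 7, 21, 4, 11]


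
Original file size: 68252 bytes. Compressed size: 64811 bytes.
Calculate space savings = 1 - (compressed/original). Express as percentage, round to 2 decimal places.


ratio = compressed/original = 64811/68252 = 0.949584
savings = 1 - ratio = 1 - 0.949584 = 0.050416
as a percentage: 0.050416 * 100 = 5.04%

Space savings = 1 - 64811/68252 = 5.04%


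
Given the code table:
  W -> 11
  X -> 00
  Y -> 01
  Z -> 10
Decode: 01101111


Decoding:
01 -> Y
10 -> Z
11 -> W
11 -> W


Result: YZWW


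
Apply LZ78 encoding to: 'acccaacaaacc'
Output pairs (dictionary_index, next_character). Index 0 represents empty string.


LZ78 encoding steps:
Dictionary: {0: ''}
Step 1: w='' (idx 0), next='a' -> output (0, 'a'), add 'a' as idx 1
Step 2: w='' (idx 0), next='c' -> output (0, 'c'), add 'c' as idx 2
Step 3: w='c' (idx 2), next='c' -> output (2, 'c'), add 'cc' as idx 3
Step 4: w='a' (idx 1), next='a' -> output (1, 'a'), add 'aa' as idx 4
Step 5: w='c' (idx 2), next='a' -> output (2, 'a'), add 'ca' as idx 5
Step 6: w='aa' (idx 4), next='c' -> output (4, 'c'), add 'aac' as idx 6
Step 7: w='c' (idx 2), end of input -> output (2, '')


Encoded: [(0, 'a'), (0, 'c'), (2, 'c'), (1, 'a'), (2, 'a'), (4, 'c'), (2, '')]


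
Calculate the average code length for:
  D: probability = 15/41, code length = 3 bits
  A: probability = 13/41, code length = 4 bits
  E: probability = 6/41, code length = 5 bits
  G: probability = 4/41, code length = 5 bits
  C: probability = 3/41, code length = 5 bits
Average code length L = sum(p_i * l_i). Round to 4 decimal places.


Weighted contributions p_i * l_i:
  D: (15/41) * 3 = 45/41
  A: (13/41) * 4 = 52/41
  E: (6/41) * 5 = 30/41
  G: (4/41) * 5 = 20/41
  C: (3/41) * 5 = 15/41
Sum = (45 + 52 + 30 + 20 + 15)/41 = 162/41

L = 162/41 = 3.9512 bits/symbol


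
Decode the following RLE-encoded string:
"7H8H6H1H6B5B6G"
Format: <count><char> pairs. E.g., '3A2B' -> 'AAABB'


Expanding each <count><char> pair:
  7H -> 'HHHHHHH'
  8H -> 'HHHHHHHH'
  6H -> 'HHHHHH'
  1H -> 'H'
  6B -> 'BBBBBB'
  5B -> 'BBBBB'
  6G -> 'GGGGGG'

Decoded = HHHHHHHHHHHHHHHHHHHHHHBBBBBBBBBBBGGGGGG


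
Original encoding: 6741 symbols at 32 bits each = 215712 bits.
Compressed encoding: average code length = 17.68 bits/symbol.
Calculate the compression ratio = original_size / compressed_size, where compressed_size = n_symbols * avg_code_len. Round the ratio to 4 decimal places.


original_size = n_symbols * orig_bits = 6741 * 32 = 215712 bits
compressed_size = n_symbols * avg_code_len = 6741 * 17.68 = 119180.88 bits
ratio = original_size / compressed_size = 215712 / 119180.88 = 1.81

Compression ratio = 1.81


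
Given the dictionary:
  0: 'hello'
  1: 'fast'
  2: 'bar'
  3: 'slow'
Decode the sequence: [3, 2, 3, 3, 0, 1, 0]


Look up each index in the dictionary:
  3 -> 'slow'
  2 -> 'bar'
  3 -> 'slow'
  3 -> 'slow'
  0 -> 'hello'
  1 -> 'fast'
  0 -> 'hello'

Decoded: "slow bar slow slow hello fast hello"


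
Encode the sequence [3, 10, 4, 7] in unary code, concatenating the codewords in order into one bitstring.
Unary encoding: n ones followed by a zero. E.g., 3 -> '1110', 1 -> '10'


Encode each number as n ones followed by a terminating 0:
  3 -> 1110 (4 bits)
  10 -> 11111111110 (11 bits)
  4 -> 11110 (5 bits)
  7 -> 11111110 (8 bits)
Total length = 4 + 11 + 5 + 8 = 28 bits.

Unary([3, 10, 4, 7]) = 1110111111111101111011111110 (28 bits)


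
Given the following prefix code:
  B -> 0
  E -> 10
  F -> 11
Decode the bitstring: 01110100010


Decoding step by step:
Bits 0 -> B
Bits 11 -> F
Bits 10 -> E
Bits 10 -> E
Bits 0 -> B
Bits 0 -> B
Bits 10 -> E


Decoded message: BFEEBBE


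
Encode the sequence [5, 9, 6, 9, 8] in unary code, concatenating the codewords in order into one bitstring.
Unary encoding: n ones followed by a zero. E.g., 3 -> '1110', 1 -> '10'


Encode each number as n ones followed by a terminating 0:
  5 -> 111110 (6 bits)
  9 -> 1111111110 (10 bits)
  6 -> 1111110 (7 bits)
  9 -> 1111111110 (10 bits)
  8 -> 111111110 (9 bits)
Total length = 6 + 10 + 7 + 10 + 9 = 42 bits.

Unary([5, 9, 6, 9, 8]) = 111110111111111011111101111111110111111110 (42 bits)


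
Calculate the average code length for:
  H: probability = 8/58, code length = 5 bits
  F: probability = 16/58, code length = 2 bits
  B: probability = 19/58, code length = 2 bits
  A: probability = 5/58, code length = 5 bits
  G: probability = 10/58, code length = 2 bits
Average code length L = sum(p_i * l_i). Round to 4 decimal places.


Weighted contributions p_i * l_i:
  H: (8/58) * 5 = 40/58
  F: (16/58) * 2 = 32/58
  B: (19/58) * 2 = 38/58
  A: (5/58) * 5 = 25/58
  G: (10/58) * 2 = 20/58
Sum = (40 + 32 + 38 + 25 + 20)/58 = 155/58

L = 155/58 = 2.6724 bits/symbol


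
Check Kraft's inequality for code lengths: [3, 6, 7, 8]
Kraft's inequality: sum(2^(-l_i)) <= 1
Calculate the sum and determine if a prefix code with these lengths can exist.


Sum = 2^(-3) + 2^(-6) + 2^(-7) + 2^(-8)
    = 0.125 + 0.015625 + 0.0078125 + 0.00390625
    = 39/256 = 0.15234375
Since 0.15234375 <= 1, Kraft's inequality IS satisfied.
A prefix code with these lengths CAN exist.

Kraft sum = 0.15234375. Satisfied.


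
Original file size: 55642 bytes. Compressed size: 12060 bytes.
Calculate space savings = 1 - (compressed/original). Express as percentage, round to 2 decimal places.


ratio = compressed/original = 12060/55642 = 0.216743
savings = 1 - ratio = 1 - 0.216743 = 0.783257
as a percentage: 0.783257 * 100 = 78.33%

Space savings = 1 - 12060/55642 = 78.33%


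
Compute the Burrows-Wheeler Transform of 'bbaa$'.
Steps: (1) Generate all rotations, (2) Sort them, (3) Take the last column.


Rotations (sorted):
  0: $bbaa -> last char: a
  1: a$bba -> last char: a
  2: aa$bb -> last char: b
  3: baa$b -> last char: b
  4: bbaa$ -> last char: $


BWT = aabb$


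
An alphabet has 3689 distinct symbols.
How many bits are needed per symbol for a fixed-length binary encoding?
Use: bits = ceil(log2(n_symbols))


log2(3689) = 11.849
Bracket: 2^11 = 2048 < 3689 <= 2^12 = 4096
So ceil(log2(3689)) = 12

bits = ceil(log2(3689)) = ceil(11.849) = 12 bits


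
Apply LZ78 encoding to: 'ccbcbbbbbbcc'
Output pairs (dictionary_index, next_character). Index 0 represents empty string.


LZ78 encoding steps:
Dictionary: {0: ''}
Step 1: w='' (idx 0), next='c' -> output (0, 'c'), add 'c' as idx 1
Step 2: w='c' (idx 1), next='b' -> output (1, 'b'), add 'cb' as idx 2
Step 3: w='cb' (idx 2), next='b' -> output (2, 'b'), add 'cbb' as idx 3
Step 4: w='' (idx 0), next='b' -> output (0, 'b'), add 'b' as idx 4
Step 5: w='b' (idx 4), next='b' -> output (4, 'b'), add 'bb' as idx 5
Step 6: w='b' (idx 4), next='c' -> output (4, 'c'), add 'bc' as idx 6
Step 7: w='c' (idx 1), end of input -> output (1, '')


Encoded: [(0, 'c'), (1, 'b'), (2, 'b'), (0, 'b'), (4, 'b'), (4, 'c'), (1, '')]


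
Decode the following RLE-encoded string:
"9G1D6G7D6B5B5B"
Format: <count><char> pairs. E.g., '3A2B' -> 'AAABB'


Expanding each <count><char> pair:
  9G -> 'GGGGGGGGG'
  1D -> 'D'
  6G -> 'GGGGGG'
  7D -> 'DDDDDDD'
  6B -> 'BBBBBB'
  5B -> 'BBBBB'
  5B -> 'BBBBB'

Decoded = GGGGGGGGGDGGGGGGDDDDDDDBBBBBBBBBBBBBBBB


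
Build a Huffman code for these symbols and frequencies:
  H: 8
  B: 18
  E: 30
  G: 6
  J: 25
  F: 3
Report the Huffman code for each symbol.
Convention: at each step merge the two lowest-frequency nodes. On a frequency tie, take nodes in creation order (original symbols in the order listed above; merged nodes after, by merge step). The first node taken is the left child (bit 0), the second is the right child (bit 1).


Huffman tree construction:
Step 1: Merge F(3) + G(6) = 9
Step 2: Merge H(8) + (F+G)(9) = 17
Step 3: Merge (H+(F+G))(17) + B(18) = 35
Step 4: Merge J(25) + E(30) = 55
Step 5: Merge ((H+(F+G))+B)(35) + (J+E)(55) = 90
Read each symbol's code off the tree from the root (left child = 0, right child = 1).

Codes:
  H: 000 (length 3)
  B: 01 (length 2)
  E: 11 (length 2)
  G: 0011 (length 4)
  J: 10 (length 2)
  F: 0010 (length 4)
Average code length: 206/90 = 2.2889 bits/symbol


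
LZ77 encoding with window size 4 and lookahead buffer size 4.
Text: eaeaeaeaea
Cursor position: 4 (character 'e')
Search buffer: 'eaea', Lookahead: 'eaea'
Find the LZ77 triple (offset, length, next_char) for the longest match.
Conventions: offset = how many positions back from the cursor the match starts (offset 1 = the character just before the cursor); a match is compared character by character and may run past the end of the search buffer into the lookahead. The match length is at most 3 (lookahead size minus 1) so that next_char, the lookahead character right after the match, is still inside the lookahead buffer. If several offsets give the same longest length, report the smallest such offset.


Try each offset into the search buffer:
  offset=1 (pos 3, char 'a'): match length 0
  offset=2 (pos 2, char 'e'): match length 3
  offset=3 (pos 1, char 'a'): match length 0
  offset=4 (pos 0, char 'e'): match length 3
Longest match has length 3, found at offsets 2, 4; take the smallest, offset 2.
next_char = character at position 4 + 3 = 7 -> 'a'

Best match: offset=2, length=3 (matching 'eae' starting at position 2)
LZ77 triple: (2, 3, 'a')


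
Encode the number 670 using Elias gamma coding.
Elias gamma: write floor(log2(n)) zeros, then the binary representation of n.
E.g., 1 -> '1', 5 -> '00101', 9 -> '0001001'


num_bits = floor(log2(670)) + 1 = 10
leading_zeros = num_bits - 1 = 9
binary(670) = 1010011110

Elias gamma(670) = '000000000' + '1010011110' = 0000000001010011110 (19 bits)


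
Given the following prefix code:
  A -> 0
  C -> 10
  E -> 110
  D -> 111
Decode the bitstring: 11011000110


Decoding step by step:
Bits 110 -> E
Bits 110 -> E
Bits 0 -> A
Bits 0 -> A
Bits 110 -> E


Decoded message: EEAAE


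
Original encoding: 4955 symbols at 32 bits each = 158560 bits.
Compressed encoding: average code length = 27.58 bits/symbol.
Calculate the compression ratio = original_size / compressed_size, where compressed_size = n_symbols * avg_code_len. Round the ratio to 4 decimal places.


original_size = n_symbols * orig_bits = 4955 * 32 = 158560 bits
compressed_size = n_symbols * avg_code_len = 4955 * 27.58 = 136658.9 bits
ratio = original_size / compressed_size = 158560 / 136658.9 = 1.1603

Compression ratio = 1.1603


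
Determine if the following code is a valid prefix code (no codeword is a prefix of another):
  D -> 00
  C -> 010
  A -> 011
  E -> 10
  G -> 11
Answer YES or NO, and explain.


Checking each pair (does one codeword prefix another?):
  D='00' vs C='010': no prefix
  D='00' vs A='011': no prefix
  D='00' vs E='10': no prefix
  D='00' vs G='11': no prefix
  C='010' vs D='00': no prefix
  C='010' vs A='011': no prefix
  C='010' vs E='10': no prefix
  C='010' vs G='11': no prefix
  A='011' vs D='00': no prefix
  A='011' vs C='010': no prefix
  A='011' vs E='10': no prefix
  A='011' vs G='11': no prefix
  E='10' vs D='00': no prefix
  E='10' vs C='010': no prefix
  E='10' vs A='011': no prefix
  E='10' vs G='11': no prefix
  G='11' vs D='00': no prefix
  G='11' vs C='010': no prefix
  G='11' vs A='011': no prefix
  G='11' vs E='10': no prefix
No violation found over all pairs.

YES -- this is a valid prefix code. No codeword is a prefix of any other codeword.


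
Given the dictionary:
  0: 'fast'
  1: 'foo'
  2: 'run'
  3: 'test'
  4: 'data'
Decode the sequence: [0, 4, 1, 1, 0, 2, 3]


Look up each index in the dictionary:
  0 -> 'fast'
  4 -> 'data'
  1 -> 'foo'
  1 -> 'foo'
  0 -> 'fast'
  2 -> 'run'
  3 -> 'test'

Decoded: "fast data foo foo fast run test"


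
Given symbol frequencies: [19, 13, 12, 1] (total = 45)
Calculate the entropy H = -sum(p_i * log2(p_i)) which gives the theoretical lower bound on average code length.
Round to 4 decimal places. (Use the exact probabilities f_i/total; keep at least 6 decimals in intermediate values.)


Per-symbol terms -p_i * log2(p_i) with p_i = f_i/45:
  p = 19/45 = 0.422222: log2(p) = -1.243926, -p*log2(p) = 0.525213
  p = 13/45 = 0.288889: log2(p) = -1.791413, -p*log2(p) = 0.517519
  p = 12/45 = 0.266667: log2(p) = -1.906891, -p*log2(p) = 0.508504
  p = 1/45 = 0.022222: log2(p) = -5.491853, -p*log2(p) = 0.122041
H = 0.525213 + 0.517519 + 0.508504 + 0.122041 = 1.673277

H = 1.6733 bits/symbol


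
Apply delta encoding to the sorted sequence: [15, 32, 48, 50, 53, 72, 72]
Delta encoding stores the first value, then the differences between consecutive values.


First value: 15
Deltas:
  32 - 15 = 17
  48 - 32 = 16
  50 - 48 = 2
  53 - 50 = 3
  72 - 53 = 19
  72 - 72 = 0


Delta encoded: [15, 17, 16, 2, 3, 19, 0]


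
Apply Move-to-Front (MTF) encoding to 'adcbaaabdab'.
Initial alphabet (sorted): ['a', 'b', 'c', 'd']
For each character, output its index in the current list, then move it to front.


MTF encoding:
'a': index 0 in ['a', 'b', 'c', 'd'] -> ['a', 'b', 'c', 'd']
'd': index 3 in ['a', 'b', 'c', 'd'] -> ['d', 'a', 'b', 'c']
'c': index 3 in ['d', 'a', 'b', 'c'] -> ['c', 'd', 'a', 'b']
'b': index 3 in ['c', 'd', 'a', 'b'] -> ['b', 'c', 'd', 'a']
'a': index 3 in ['b', 'c', 'd', 'a'] -> ['a', 'b', 'c', 'd']
'a': index 0 in ['a', 'b', 'c', 'd'] -> ['a', 'b', 'c', 'd']
'a': index 0 in ['a', 'b', 'c', 'd'] -> ['a', 'b', 'c', 'd']
'b': index 1 in ['a', 'b', 'c', 'd'] -> ['b', 'a', 'c', 'd']
'd': index 3 in ['b', 'a', 'c', 'd'] -> ['d', 'b', 'a', 'c']
'a': index 2 in ['d', 'b', 'a', 'c'] -> ['a', 'd', 'b', 'c']
'b': index 2 in ['a', 'd', 'b', 'c'] -> ['b', 'a', 'd', 'c']


Output: [0, 3, 3, 3, 3, 0, 0, 1, 3, 2, 2]


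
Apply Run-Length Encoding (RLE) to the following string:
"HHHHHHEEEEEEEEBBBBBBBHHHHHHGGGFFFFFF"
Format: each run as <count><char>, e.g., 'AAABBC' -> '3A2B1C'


Scanning runs left to right:
  i=0: run of 'H' x 6 -> '6H'
  i=6: run of 'E' x 8 -> '8E'
  i=14: run of 'B' x 7 -> '7B'
  i=21: run of 'H' x 6 -> '6H'
  i=27: run of 'G' x 3 -> '3G'
  i=30: run of 'F' x 6 -> '6F'

RLE = 6H8E7B6H3G6F


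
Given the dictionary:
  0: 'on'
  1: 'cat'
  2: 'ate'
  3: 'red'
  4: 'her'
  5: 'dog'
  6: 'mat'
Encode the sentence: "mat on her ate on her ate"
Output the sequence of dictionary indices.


Look up each word in the dictionary:
  'mat' -> 6
  'on' -> 0
  'her' -> 4
  'ate' -> 2
  'on' -> 0
  'her' -> 4
  'ate' -> 2

Encoded: [6, 0, 4, 2, 0, 4, 2]


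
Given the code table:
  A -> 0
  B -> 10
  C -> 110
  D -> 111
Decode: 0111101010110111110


Decoding:
0 -> A
111 -> D
10 -> B
10 -> B
10 -> B
110 -> C
111 -> D
110 -> C


Result: ADBBBCDC


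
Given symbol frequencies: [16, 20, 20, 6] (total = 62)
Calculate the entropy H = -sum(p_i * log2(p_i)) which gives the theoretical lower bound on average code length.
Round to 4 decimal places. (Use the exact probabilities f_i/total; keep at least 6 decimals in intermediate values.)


Per-symbol terms -p_i * log2(p_i) with p_i = f_i/62:
  p = 16/62 = 0.258065: log2(p) = -1.954196, -p*log2(p) = 0.504309
  p = 20/62 = 0.322581: log2(p) = -1.632268, -p*log2(p) = 0.526538
  p = 20/62 = 0.322581: log2(p) = -1.632268, -p*log2(p) = 0.526538
  p = 6/62 = 0.096774: log2(p) = -3.369234, -p*log2(p) = 0.326055
H = 0.504309 + 0.526538 + 0.526538 + 0.326055 = 1.883440

H = 1.8834 bits/symbol
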